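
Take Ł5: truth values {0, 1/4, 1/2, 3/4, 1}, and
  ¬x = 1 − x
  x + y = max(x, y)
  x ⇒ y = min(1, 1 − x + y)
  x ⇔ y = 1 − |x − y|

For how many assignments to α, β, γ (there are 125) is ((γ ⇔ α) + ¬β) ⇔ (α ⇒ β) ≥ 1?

value 1: 29 assignments (counts)
value 3/4: 44 assignments
value 1/2: 31 assignments
value 1/4: 14 assignments
value 0: 7 assignments
So 29 of the 125 assignments meet the threshold.

29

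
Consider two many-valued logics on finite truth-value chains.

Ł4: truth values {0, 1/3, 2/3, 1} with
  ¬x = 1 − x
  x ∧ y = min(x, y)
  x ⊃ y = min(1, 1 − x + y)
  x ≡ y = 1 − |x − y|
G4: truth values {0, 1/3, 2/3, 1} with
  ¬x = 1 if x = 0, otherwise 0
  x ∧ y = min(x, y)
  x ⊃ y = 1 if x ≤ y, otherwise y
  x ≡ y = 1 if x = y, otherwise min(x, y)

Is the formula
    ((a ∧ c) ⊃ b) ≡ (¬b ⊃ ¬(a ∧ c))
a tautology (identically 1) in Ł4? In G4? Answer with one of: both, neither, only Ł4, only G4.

only Ł4

In Ł4: every assignment gives 1 — tautology.
In G4: at a = 2/3, b = 1/3, c = 2/3 the value is 1/3 — not a tautology.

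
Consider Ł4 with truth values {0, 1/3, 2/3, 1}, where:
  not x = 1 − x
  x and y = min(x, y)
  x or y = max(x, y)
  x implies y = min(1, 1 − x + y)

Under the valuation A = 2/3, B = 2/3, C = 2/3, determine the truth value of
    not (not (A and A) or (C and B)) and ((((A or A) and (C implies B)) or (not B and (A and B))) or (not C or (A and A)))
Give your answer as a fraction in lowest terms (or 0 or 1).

A and A = 2/3 and 2/3 = 2/3
not (A and A) = not 2/3 = 1/3
C and B = 2/3 and 2/3 = 2/3
not (A and A) or (C and B) = 1/3 or 2/3 = 2/3
not (not (A and A) or (C and B)) = not 2/3 = 1/3
A or A = 2/3 or 2/3 = 2/3
C implies B = 2/3 implies 2/3 = 1
(A or A) and (C implies B) = 2/3 and 1 = 2/3
not B = not 2/3 = 1/3
A and B = 2/3 and 2/3 = 2/3
not B and (A and B) = 1/3 and 2/3 = 1/3
((A or A) and (C implies B)) or (not B and (A and B)) = 2/3 or 1/3 = 2/3
not C = not 2/3 = 1/3
A and A = 2/3 and 2/3 = 2/3
not C or (A and A) = 1/3 or 2/3 = 2/3
(((A or A) and (C implies B)) or (not B and (A and B))) or (not C or (A and A)) = 2/3 or 2/3 = 2/3
not (not (A and A) or (C and B)) and ((((A or A) and (C implies B)) or (not B and (A and B))) or (not C or (A and A))) = 1/3 and 2/3 = 1/3

1/3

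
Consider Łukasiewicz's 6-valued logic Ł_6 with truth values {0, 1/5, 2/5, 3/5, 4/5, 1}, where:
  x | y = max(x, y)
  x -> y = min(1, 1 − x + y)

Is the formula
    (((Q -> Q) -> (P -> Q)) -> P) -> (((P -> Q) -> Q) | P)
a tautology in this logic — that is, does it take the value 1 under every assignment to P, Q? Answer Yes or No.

Counterexample: take P = 1/5, Q = 0.
Q -> Q = 0 -> 0 = 1
P -> Q = 1/5 -> 0 = 4/5
(Q -> Q) -> (P -> Q) = 1 -> 4/5 = 4/5
((Q -> Q) -> (P -> Q)) -> P = 4/5 -> 1/5 = 2/5
P -> Q = 1/5 -> 0 = 4/5
(P -> Q) -> Q = 4/5 -> 0 = 1/5
((P -> Q) -> Q) | P = 1/5 | 1/5 = 1/5
(((Q -> Q) -> (P -> Q)) -> P) -> (((P -> Q) -> Q) | P) = 2/5 -> 1/5 = 4/5
This gives 4/5 ≠ 1.

No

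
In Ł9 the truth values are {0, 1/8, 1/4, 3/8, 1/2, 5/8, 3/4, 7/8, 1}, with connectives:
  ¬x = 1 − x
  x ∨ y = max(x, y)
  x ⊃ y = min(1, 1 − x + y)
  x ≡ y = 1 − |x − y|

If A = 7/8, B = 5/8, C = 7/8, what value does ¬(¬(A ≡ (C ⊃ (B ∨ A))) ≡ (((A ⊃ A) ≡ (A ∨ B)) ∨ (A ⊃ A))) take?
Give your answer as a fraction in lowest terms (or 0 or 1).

7/8

B ∨ A = 5/8 ∨ 7/8 = 7/8
C ⊃ (B ∨ A) = 7/8 ⊃ 7/8 = 1
A ≡ (C ⊃ (B ∨ A)) = 7/8 ≡ 1 = 7/8
¬(A ≡ (C ⊃ (B ∨ A))) = ¬7/8 = 1/8
A ⊃ A = 7/8 ⊃ 7/8 = 1
A ∨ B = 7/8 ∨ 5/8 = 7/8
(A ⊃ A) ≡ (A ∨ B) = 1 ≡ 7/8 = 7/8
A ⊃ A = 7/8 ⊃ 7/8 = 1
((A ⊃ A) ≡ (A ∨ B)) ∨ (A ⊃ A) = 7/8 ∨ 1 = 1
¬(A ≡ (C ⊃ (B ∨ A))) ≡ (((A ⊃ A) ≡ (A ∨ B)) ∨ (A ⊃ A)) = 1/8 ≡ 1 = 1/8
¬(¬(A ≡ (C ⊃ (B ∨ A))) ≡ (((A ⊃ A) ≡ (A ∨ B)) ∨ (A ⊃ A))) = ¬1/8 = 7/8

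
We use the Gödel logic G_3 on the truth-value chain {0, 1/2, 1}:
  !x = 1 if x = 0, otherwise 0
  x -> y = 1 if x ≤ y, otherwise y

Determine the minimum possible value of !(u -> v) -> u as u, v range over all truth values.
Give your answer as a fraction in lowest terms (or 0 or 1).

1/2

Take u = 1/2, v = 0:
u -> v = 1/2 -> 0 = 0
!(u -> v) = !0 = 1
!(u -> v) -> u = 1 -> 1/2 = 1/2
No assignment yields a value below 1/2, so this is the minimum.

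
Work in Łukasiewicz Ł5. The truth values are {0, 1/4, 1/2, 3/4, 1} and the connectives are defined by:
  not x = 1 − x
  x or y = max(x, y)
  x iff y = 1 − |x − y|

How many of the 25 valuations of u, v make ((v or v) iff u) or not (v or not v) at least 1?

5

value 1: 5 assignments (counts)
value 3/4: 8 assignments
value 1/2: 6 assignments
value 1/4: 4 assignments
value 0: 2 assignments
So 5 of the 25 assignments meet the threshold.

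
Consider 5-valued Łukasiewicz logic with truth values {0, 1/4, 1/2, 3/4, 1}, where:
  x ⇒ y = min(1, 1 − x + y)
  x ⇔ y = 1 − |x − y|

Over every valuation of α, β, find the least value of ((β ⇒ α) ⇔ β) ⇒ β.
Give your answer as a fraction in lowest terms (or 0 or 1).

1/2

Take α = 0, β = 1/2:
β ⇒ α = 1/2 ⇒ 0 = 1/2
(β ⇒ α) ⇔ β = 1/2 ⇔ 1/2 = 1
((β ⇒ α) ⇔ β) ⇒ β = 1 ⇒ 1/2 = 1/2
No assignment yields a value below 1/2, so this is the minimum.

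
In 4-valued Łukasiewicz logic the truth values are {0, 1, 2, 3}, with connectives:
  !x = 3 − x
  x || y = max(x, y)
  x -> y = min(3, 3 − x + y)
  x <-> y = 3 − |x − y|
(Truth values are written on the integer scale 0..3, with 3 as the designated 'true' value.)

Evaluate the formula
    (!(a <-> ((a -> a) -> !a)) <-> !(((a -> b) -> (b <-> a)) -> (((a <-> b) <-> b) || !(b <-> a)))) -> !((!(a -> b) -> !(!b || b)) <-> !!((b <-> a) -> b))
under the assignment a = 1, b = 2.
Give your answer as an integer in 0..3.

1

a -> a = 1 -> 1 = 3
!a = !1 = 2
(a -> a) -> !a = 3 -> 2 = 2
a <-> ((a -> a) -> !a) = 1 <-> 2 = 2
!(a <-> ((a -> a) -> !a)) = !2 = 1
a -> b = 1 -> 2 = 3
b <-> a = 2 <-> 1 = 2
(a -> b) -> (b <-> a) = 3 -> 2 = 2
a <-> b = 1 <-> 2 = 2
(a <-> b) <-> b = 2 <-> 2 = 3
b <-> a = 2 <-> 1 = 2
!(b <-> a) = !2 = 1
((a <-> b) <-> b) || !(b <-> a) = 3 || 1 = 3
((a -> b) -> (b <-> a)) -> (((a <-> b) <-> b) || !(b <-> a)) = 2 -> 3 = 3
!(((a -> b) -> (b <-> a)) -> (((a <-> b) <-> b) || !(b <-> a))) = !3 = 0
!(a <-> ((a -> a) -> !a)) <-> !(((a -> b) -> (b <-> a)) -> (((a <-> b) <-> b) || !(b <-> a))) = 1 <-> 0 = 2
a -> b = 1 -> 2 = 3
!(a -> b) = !3 = 0
!b = !2 = 1
!b || b = 1 || 2 = 2
!(!b || b) = !2 = 1
!(a -> b) -> !(!b || b) = 0 -> 1 = 3
b <-> a = 2 <-> 1 = 2
(b <-> a) -> b = 2 -> 2 = 3
!((b <-> a) -> b) = !3 = 0
!!((b <-> a) -> b) = !0 = 3
(!(a -> b) -> !(!b || b)) <-> !!((b <-> a) -> b) = 3 <-> 3 = 3
!((!(a -> b) -> !(!b || b)) <-> !!((b <-> a) -> b)) = !3 = 0
(!(a <-> ((a -> a) -> !a)) <-> !(((a -> b) -> (b <-> a)) -> (((a <-> b) <-> b) || !(b <-> a)))) -> !((!(a -> b) -> !(!b || b)) <-> !!((b <-> a) -> b)) = 2 -> 0 = 1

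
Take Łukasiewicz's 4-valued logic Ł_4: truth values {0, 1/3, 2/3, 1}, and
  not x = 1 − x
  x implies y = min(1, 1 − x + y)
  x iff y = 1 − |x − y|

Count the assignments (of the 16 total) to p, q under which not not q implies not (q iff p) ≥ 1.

9

p = 0, q = 0 ↦ 1  ≥
p = 0, q = 1/3 ↦ 1  ≥
p = 0, q = 2/3 ↦ 1  ≥
p = 0, q = 1 ↦ 1  ≥
p = 1/3, q = 0 ↦ 1  ≥
p = 1/3, q = 1/3 ↦ 2/3  <
p = 1/3, q = 2/3 ↦ 2/3  <
p = 1/3, q = 1 ↦ 2/3  <
p = 2/3, q = 0 ↦ 1  ≥
p = 2/3, q = 1/3 ↦ 1  ≥
p = 2/3, q = 2/3 ↦ 1/3  <
p = 2/3, q = 1 ↦ 1/3  <
p = 1, q = 0 ↦ 1  ≥
p = 1, q = 1/3 ↦ 1  ≥
p = 1, q = 2/3 ↦ 2/3  <
p = 1, q = 1 ↦ 0  <
So 9 of the 16 assignments meet the threshold.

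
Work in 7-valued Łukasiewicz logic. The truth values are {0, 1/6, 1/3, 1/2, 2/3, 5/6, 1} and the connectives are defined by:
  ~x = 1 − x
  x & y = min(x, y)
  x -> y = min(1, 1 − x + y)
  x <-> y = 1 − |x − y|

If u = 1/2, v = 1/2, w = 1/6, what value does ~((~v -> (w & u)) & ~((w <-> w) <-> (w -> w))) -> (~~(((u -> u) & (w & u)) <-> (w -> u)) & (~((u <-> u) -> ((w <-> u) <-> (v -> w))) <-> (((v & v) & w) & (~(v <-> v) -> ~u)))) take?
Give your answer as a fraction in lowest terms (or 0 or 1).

1/6

~v = ~1/2 = 1/2
w & u = 1/6 & 1/2 = 1/6
~v -> (w & u) = 1/2 -> 1/6 = 2/3
w <-> w = 1/6 <-> 1/6 = 1
w -> w = 1/6 -> 1/6 = 1
(w <-> w) <-> (w -> w) = 1 <-> 1 = 1
~((w <-> w) <-> (w -> w)) = ~1 = 0
(~v -> (w & u)) & ~((w <-> w) <-> (w -> w)) = 2/3 & 0 = 0
~((~v -> (w & u)) & ~((w <-> w) <-> (w -> w))) = ~0 = 1
u -> u = 1/2 -> 1/2 = 1
w & u = 1/6 & 1/2 = 1/6
(u -> u) & (w & u) = 1 & 1/6 = 1/6
w -> u = 1/6 -> 1/2 = 1
((u -> u) & (w & u)) <-> (w -> u) = 1/6 <-> 1 = 1/6
~(((u -> u) & (w & u)) <-> (w -> u)) = ~1/6 = 5/6
~~(((u -> u) & (w & u)) <-> (w -> u)) = ~5/6 = 1/6
u <-> u = 1/2 <-> 1/2 = 1
w <-> u = 1/6 <-> 1/2 = 2/3
v -> w = 1/2 -> 1/6 = 2/3
(w <-> u) <-> (v -> w) = 2/3 <-> 2/3 = 1
(u <-> u) -> ((w <-> u) <-> (v -> w)) = 1 -> 1 = 1
~((u <-> u) -> ((w <-> u) <-> (v -> w))) = ~1 = 0
v & v = 1/2 & 1/2 = 1/2
(v & v) & w = 1/2 & 1/6 = 1/6
v <-> v = 1/2 <-> 1/2 = 1
~(v <-> v) = ~1 = 0
~u = ~1/2 = 1/2
~(v <-> v) -> ~u = 0 -> 1/2 = 1
((v & v) & w) & (~(v <-> v) -> ~u) = 1/6 & 1 = 1/6
~((u <-> u) -> ((w <-> u) <-> (v -> w))) <-> (((v & v) & w) & (~(v <-> v) -> ~u)) = 0 <-> 1/6 = 5/6
~~(((u -> u) & (w & u)) <-> (w -> u)) & (~((u <-> u) -> ((w <-> u) <-> (v -> w))) <-> (((v & v) & w) & (~(v <-> v) -> ~u))) = 1/6 & 5/6 = 1/6
~((~v -> (w & u)) & ~((w <-> w) <-> (w -> w))) -> (~~(((u -> u) & (w & u)) <-> (w -> u)) & (~((u <-> u) -> ((w <-> u) <-> (v -> w))) <-> (((v & v) & w) & (~(v <-> v) -> ~u)))) = 1 -> 1/6 = 1/6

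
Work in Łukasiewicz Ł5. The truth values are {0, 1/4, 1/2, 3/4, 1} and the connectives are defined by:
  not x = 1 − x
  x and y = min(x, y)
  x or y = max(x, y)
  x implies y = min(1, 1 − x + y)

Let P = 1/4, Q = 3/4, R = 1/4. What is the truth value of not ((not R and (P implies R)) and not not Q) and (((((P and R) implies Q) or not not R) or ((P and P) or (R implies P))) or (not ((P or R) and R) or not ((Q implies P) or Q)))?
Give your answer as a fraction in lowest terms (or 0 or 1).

1/4

not R = not 1/4 = 3/4
P implies R = 1/4 implies 1/4 = 1
not R and (P implies R) = 3/4 and 1 = 3/4
not Q = not 3/4 = 1/4
not not Q = not 1/4 = 3/4
(not R and (P implies R)) and not not Q = 3/4 and 3/4 = 3/4
not ((not R and (P implies R)) and not not Q) = not 3/4 = 1/4
P and R = 1/4 and 1/4 = 1/4
(P and R) implies Q = 1/4 implies 3/4 = 1
not R = not 1/4 = 3/4
not not R = not 3/4 = 1/4
((P and R) implies Q) or not not R = 1 or 1/4 = 1
P and P = 1/4 and 1/4 = 1/4
R implies P = 1/4 implies 1/4 = 1
(P and P) or (R implies P) = 1/4 or 1 = 1
(((P and R) implies Q) or not not R) or ((P and P) or (R implies P)) = 1 or 1 = 1
P or R = 1/4 or 1/4 = 1/4
(P or R) and R = 1/4 and 1/4 = 1/4
not ((P or R) and R) = not 1/4 = 3/4
Q implies P = 3/4 implies 1/4 = 1/2
(Q implies P) or Q = 1/2 or 3/4 = 3/4
not ((Q implies P) or Q) = not 3/4 = 1/4
not ((P or R) and R) or not ((Q implies P) or Q) = 3/4 or 1/4 = 3/4
((((P and R) implies Q) or not not R) or ((P and P) or (R implies P))) or (not ((P or R) and R) or not ((Q implies P) or Q)) = 1 or 3/4 = 1
not ((not R and (P implies R)) and not not Q) and (((((P and R) implies Q) or not not R) or ((P and P) or (R implies P))) or (not ((P or R) and R) or not ((Q implies P) or Q))) = 1/4 and 1 = 1/4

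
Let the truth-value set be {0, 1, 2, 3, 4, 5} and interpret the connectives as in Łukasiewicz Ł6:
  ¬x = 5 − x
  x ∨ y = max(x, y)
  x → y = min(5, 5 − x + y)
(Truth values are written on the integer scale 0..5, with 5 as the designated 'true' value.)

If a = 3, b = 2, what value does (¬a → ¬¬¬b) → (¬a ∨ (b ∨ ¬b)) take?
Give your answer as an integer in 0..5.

3

¬a = ¬3 = 2
¬b = ¬2 = 3
¬¬b = ¬3 = 2
¬¬¬b = ¬2 = 3
¬a → ¬¬¬b = 2 → 3 = 5
¬a = ¬3 = 2
¬b = ¬2 = 3
b ∨ ¬b = 2 ∨ 3 = 3
¬a ∨ (b ∨ ¬b) = 2 ∨ 3 = 3
(¬a → ¬¬¬b) → (¬a ∨ (b ∨ ¬b)) = 5 → 3 = 3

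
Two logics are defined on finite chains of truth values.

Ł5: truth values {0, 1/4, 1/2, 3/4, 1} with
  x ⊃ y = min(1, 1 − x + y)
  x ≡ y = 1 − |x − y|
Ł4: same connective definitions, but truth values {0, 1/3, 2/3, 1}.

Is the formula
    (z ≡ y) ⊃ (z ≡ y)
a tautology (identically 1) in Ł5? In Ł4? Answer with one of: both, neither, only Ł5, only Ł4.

both

In Ł5: every assignment gives 1 — tautology.
In Ł4: every assignment gives 1 — tautology.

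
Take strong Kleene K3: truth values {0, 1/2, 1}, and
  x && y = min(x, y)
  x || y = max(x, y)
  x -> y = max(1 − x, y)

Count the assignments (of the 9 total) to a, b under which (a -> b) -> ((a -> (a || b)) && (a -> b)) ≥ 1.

6

a = 0, b = 0 ↦ 1  ≥
a = 0, b = 1/2 ↦ 1  ≥
a = 0, b = 1 ↦ 1  ≥
a = 1/2, b = 0 ↦ 1/2  <
a = 1/2, b = 1/2 ↦ 1/2  <
a = 1/2, b = 1 ↦ 1  ≥
a = 1, b = 0 ↦ 1  ≥
a = 1, b = 1/2 ↦ 1/2  <
a = 1, b = 1 ↦ 1  ≥
So 6 of the 9 assignments meet the threshold.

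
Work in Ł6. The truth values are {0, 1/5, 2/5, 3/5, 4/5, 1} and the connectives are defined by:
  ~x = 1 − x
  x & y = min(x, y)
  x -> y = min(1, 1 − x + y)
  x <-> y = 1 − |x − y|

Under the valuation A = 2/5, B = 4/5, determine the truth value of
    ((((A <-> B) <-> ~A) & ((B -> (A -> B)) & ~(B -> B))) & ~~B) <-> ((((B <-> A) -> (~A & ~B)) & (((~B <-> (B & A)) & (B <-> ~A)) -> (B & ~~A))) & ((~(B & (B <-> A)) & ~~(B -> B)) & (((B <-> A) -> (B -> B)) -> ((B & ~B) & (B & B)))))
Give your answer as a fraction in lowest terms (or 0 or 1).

4/5

A <-> B = 2/5 <-> 4/5 = 3/5
~A = ~2/5 = 3/5
(A <-> B) <-> ~A = 3/5 <-> 3/5 = 1
A -> B = 2/5 -> 4/5 = 1
B -> (A -> B) = 4/5 -> 1 = 1
B -> B = 4/5 -> 4/5 = 1
~(B -> B) = ~1 = 0
(B -> (A -> B)) & ~(B -> B) = 1 & 0 = 0
((A <-> B) <-> ~A) & ((B -> (A -> B)) & ~(B -> B)) = 1 & 0 = 0
~B = ~4/5 = 1/5
~~B = ~1/5 = 4/5
(((A <-> B) <-> ~A) & ((B -> (A -> B)) & ~(B -> B))) & ~~B = 0 & 4/5 = 0
B <-> A = 4/5 <-> 2/5 = 3/5
~A = ~2/5 = 3/5
~B = ~4/5 = 1/5
~A & ~B = 3/5 & 1/5 = 1/5
(B <-> A) -> (~A & ~B) = 3/5 -> 1/5 = 3/5
~B = ~4/5 = 1/5
B & A = 4/5 & 2/5 = 2/5
~B <-> (B & A) = 1/5 <-> 2/5 = 4/5
~A = ~2/5 = 3/5
B <-> ~A = 4/5 <-> 3/5 = 4/5
(~B <-> (B & A)) & (B <-> ~A) = 4/5 & 4/5 = 4/5
~A = ~2/5 = 3/5
~~A = ~3/5 = 2/5
B & ~~A = 4/5 & 2/5 = 2/5
((~B <-> (B & A)) & (B <-> ~A)) -> (B & ~~A) = 4/5 -> 2/5 = 3/5
((B <-> A) -> (~A & ~B)) & (((~B <-> (B & A)) & (B <-> ~A)) -> (B & ~~A)) = 3/5 & 3/5 = 3/5
B <-> A = 4/5 <-> 2/5 = 3/5
B & (B <-> A) = 4/5 & 3/5 = 3/5
~(B & (B <-> A)) = ~3/5 = 2/5
B -> B = 4/5 -> 4/5 = 1
~(B -> B) = ~1 = 0
~~(B -> B) = ~0 = 1
~(B & (B <-> A)) & ~~(B -> B) = 2/5 & 1 = 2/5
B <-> A = 4/5 <-> 2/5 = 3/5
B -> B = 4/5 -> 4/5 = 1
(B <-> A) -> (B -> B) = 3/5 -> 1 = 1
~B = ~4/5 = 1/5
B & ~B = 4/5 & 1/5 = 1/5
B & B = 4/5 & 4/5 = 4/5
(B & ~B) & (B & B) = 1/5 & 4/5 = 1/5
((B <-> A) -> (B -> B)) -> ((B & ~B) & (B & B)) = 1 -> 1/5 = 1/5
(~(B & (B <-> A)) & ~~(B -> B)) & (((B <-> A) -> (B -> B)) -> ((B & ~B) & (B & B))) = 2/5 & 1/5 = 1/5
(((B <-> A) -> (~A & ~B)) & (((~B <-> (B & A)) & (B <-> ~A)) -> (B & ~~A))) & ((~(B & (B <-> A)) & ~~(B -> B)) & (((B <-> A) -> (B -> B)) -> ((B & ~B) & (B & B)))) = 3/5 & 1/5 = 1/5
((((A <-> B) <-> ~A) & ((B -> (A -> B)) & ~(B -> B))) & ~~B) <-> ((((B <-> A) -> (~A & ~B)) & (((~B <-> (B & A)) & (B <-> ~A)) -> (B & ~~A))) & ((~(B & (B <-> A)) & ~~(B -> B)) & (((B <-> A) -> (B -> B)) -> ((B & ~B) & (B & B))))) = 0 <-> 1/5 = 4/5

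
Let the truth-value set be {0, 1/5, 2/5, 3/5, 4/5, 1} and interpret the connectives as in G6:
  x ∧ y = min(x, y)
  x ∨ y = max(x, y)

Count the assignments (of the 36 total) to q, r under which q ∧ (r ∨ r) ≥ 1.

1

value 1: 1 assignment (counts)
value 4/5: 3 assignments
value 3/5: 5 assignments
value 2/5: 7 assignments
value 1/5: 9 assignments
value 0: 11 assignments
So 1 of the 36 assignments meets the threshold.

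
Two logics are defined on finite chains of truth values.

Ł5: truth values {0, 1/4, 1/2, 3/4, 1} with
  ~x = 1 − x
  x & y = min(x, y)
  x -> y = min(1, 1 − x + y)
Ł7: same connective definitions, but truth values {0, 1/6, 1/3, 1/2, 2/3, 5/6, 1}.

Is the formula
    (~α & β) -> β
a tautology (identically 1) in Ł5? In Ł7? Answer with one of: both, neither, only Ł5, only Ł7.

both

In Ł5: every assignment gives 1 — tautology.
In Ł7: every assignment gives 1 — tautology.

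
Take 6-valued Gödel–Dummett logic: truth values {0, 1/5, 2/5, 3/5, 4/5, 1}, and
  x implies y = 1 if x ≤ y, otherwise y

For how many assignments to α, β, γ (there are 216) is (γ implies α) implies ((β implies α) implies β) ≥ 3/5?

138

value 1: 111 assignments (counts)
value 4/5: 11 assignments (counts)
value 3/5: 16 assignments (counts)
value 2/5: 21 assignments
value 1/5: 26 assignments
value 0: 31 assignments
So 138 of the 216 assignments meet the threshold.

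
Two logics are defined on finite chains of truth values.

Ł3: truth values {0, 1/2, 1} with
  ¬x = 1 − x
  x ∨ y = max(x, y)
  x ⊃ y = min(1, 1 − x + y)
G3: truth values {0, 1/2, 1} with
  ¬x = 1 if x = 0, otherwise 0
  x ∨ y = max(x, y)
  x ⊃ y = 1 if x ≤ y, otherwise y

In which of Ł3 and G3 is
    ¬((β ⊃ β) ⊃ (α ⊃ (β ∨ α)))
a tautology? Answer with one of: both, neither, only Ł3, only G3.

In Ł3: at α = 0, β = 0 the value is 0 — not a tautology.
In G3: at α = 0, β = 0 the value is 0 — not a tautology.

neither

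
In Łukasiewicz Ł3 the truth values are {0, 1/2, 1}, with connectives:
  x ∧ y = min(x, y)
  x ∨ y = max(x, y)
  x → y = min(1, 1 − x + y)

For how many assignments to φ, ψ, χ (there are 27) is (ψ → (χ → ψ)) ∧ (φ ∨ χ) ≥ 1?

15

value 1: 15 assignments (counts)
value 1/2: 9 assignments
value 0: 3 assignments
So 15 of the 27 assignments meet the threshold.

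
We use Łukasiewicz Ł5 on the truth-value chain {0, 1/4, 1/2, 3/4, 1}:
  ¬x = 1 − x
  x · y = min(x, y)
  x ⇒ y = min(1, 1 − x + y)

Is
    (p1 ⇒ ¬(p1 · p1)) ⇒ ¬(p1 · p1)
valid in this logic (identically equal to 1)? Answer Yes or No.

Counterexample: take p1 = 1/4.
p1 · p1 = 1/4 · 1/4 = 1/4
¬(p1 · p1) = ¬1/4 = 3/4
p1 ⇒ ¬(p1 · p1) = 1/4 ⇒ 3/4 = 1
(p1 ⇒ ¬(p1 · p1)) ⇒ ¬(p1 · p1) = 1 ⇒ 3/4 = 3/4
This gives 3/4 ≠ 1.

No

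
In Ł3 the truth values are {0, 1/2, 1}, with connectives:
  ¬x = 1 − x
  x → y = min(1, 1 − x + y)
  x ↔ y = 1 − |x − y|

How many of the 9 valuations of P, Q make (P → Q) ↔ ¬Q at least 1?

2

P = 0, Q = 0 ↦ 1  ≥
P = 0, Q = 1/2 ↦ 1/2  <
P = 0, Q = 1 ↦ 0  <
P = 1/2, Q = 0 ↦ 1/2  <
P = 1/2, Q = 1/2 ↦ 1/2  <
P = 1/2, Q = 1 ↦ 0  <
P = 1, Q = 0 ↦ 0  <
P = 1, Q = 1/2 ↦ 1  ≥
P = 1, Q = 1 ↦ 0  <
So 2 of the 9 assignments meet the threshold.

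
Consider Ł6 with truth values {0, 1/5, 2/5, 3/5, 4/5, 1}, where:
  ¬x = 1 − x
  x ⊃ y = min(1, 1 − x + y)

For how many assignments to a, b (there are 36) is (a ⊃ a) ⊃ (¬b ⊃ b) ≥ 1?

18

value 1: 18 assignments (counts)
value 4/5: 6 assignments
value 2/5: 6 assignments
value 0: 6 assignments
So 18 of the 36 assignments meet the threshold.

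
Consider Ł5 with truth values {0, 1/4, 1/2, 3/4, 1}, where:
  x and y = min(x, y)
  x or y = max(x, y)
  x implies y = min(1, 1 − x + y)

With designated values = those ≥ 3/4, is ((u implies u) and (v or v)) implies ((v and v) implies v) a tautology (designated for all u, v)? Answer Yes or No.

At u = 1/4, v = 3/4, for instance:
u implies u = 1/4 implies 1/4 = 1
v or v = 3/4 or 3/4 = 3/4
(u implies u) and (v or v) = 1 and 3/4 = 3/4
v and v = 3/4 and 3/4 = 3/4
(v and v) implies v = 3/4 implies 3/4 = 1
((u implies u) and (v or v)) implies ((v and v) implies v) = 3/4 implies 1 = 1
and checking the remaining 24 assignments likewise gives ≥ 3/4 in every case.

Yes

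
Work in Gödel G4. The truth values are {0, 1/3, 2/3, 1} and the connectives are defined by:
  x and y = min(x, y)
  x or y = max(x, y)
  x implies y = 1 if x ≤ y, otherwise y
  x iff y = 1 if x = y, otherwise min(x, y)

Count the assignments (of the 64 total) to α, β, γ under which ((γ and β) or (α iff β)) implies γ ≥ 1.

value 1: 44 assignments (counts)
value 2/3: 4 assignments
value 1/3: 6 assignments
value 0: 10 assignments
So 44 of the 64 assignments meet the threshold.

44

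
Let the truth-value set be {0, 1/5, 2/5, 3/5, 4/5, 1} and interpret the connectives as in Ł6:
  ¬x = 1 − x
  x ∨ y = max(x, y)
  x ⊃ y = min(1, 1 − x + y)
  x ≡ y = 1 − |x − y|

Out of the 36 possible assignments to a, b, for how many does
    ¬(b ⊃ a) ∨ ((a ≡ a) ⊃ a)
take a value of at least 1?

value 1: 7 assignments (counts)
value 4/5: 8 assignments
value 3/5: 9 assignments
value 2/5: 7 assignments
value 1/5: 4 assignments
value 0: 1 assignment
So 7 of the 36 assignments meet the threshold.

7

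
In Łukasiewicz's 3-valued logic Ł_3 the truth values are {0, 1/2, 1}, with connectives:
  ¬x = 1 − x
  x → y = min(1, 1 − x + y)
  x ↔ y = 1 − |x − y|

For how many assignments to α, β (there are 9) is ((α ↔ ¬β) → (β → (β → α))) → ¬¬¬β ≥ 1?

4

α = 0, β = 0 ↦ 1  ≥
α = 0, β = 1/2 ↦ 1/2  <
α = 0, β = 1 ↦ 1  ≥
α = 1/2, β = 0 ↦ 1  ≥
α = 1/2, β = 1/2 ↦ 1/2  <
α = 1/2, β = 1 ↦ 0  <
α = 1, β = 0 ↦ 1  ≥
α = 1, β = 1/2 ↦ 1/2  <
α = 1, β = 1 ↦ 0  <
So 4 of the 9 assignments meet the threshold.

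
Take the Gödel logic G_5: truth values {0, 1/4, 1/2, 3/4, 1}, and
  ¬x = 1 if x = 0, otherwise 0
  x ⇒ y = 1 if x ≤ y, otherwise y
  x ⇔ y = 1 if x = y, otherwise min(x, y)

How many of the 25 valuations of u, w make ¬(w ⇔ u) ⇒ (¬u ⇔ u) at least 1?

value 1: 17 assignments (counts)
value 0: 8 assignments
So 17 of the 25 assignments meet the threshold.

17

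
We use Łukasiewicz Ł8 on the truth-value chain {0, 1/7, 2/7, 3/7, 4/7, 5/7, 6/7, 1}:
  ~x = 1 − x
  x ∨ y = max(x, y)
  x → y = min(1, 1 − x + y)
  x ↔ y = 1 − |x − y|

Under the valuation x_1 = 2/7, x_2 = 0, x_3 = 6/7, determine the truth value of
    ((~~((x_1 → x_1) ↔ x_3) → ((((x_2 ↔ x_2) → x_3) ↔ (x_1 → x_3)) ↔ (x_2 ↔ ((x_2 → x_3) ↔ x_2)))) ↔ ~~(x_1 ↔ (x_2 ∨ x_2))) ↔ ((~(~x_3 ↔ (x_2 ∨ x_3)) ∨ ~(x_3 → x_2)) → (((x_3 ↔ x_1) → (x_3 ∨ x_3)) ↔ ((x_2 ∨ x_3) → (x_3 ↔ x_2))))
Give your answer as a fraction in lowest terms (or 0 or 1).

x_1 → x_1 = 2/7 → 2/7 = 1
(x_1 → x_1) ↔ x_3 = 1 ↔ 6/7 = 6/7
~((x_1 → x_1) ↔ x_3) = ~6/7 = 1/7
~~((x_1 → x_1) ↔ x_3) = ~1/7 = 6/7
x_2 ↔ x_2 = 0 ↔ 0 = 1
(x_2 ↔ x_2) → x_3 = 1 → 6/7 = 6/7
x_1 → x_3 = 2/7 → 6/7 = 1
((x_2 ↔ x_2) → x_3) ↔ (x_1 → x_3) = 6/7 ↔ 1 = 6/7
x_2 → x_3 = 0 → 6/7 = 1
(x_2 → x_3) ↔ x_2 = 1 ↔ 0 = 0
x_2 ↔ ((x_2 → x_3) ↔ x_2) = 0 ↔ 0 = 1
(((x_2 ↔ x_2) → x_3) ↔ (x_1 → x_3)) ↔ (x_2 ↔ ((x_2 → x_3) ↔ x_2)) = 6/7 ↔ 1 = 6/7
~~((x_1 → x_1) ↔ x_3) → ((((x_2 ↔ x_2) → x_3) ↔ (x_1 → x_3)) ↔ (x_2 ↔ ((x_2 → x_3) ↔ x_2))) = 6/7 → 6/7 = 1
x_2 ∨ x_2 = 0 ∨ 0 = 0
x_1 ↔ (x_2 ∨ x_2) = 2/7 ↔ 0 = 5/7
~(x_1 ↔ (x_2 ∨ x_2)) = ~5/7 = 2/7
~~(x_1 ↔ (x_2 ∨ x_2)) = ~2/7 = 5/7
(~~((x_1 → x_1) ↔ x_3) → ((((x_2 ↔ x_2) → x_3) ↔ (x_1 → x_3)) ↔ (x_2 ↔ ((x_2 → x_3) ↔ x_2)))) ↔ ~~(x_1 ↔ (x_2 ∨ x_2)) = 1 ↔ 5/7 = 5/7
~x_3 = ~6/7 = 1/7
x_2 ∨ x_3 = 0 ∨ 6/7 = 6/7
~x_3 ↔ (x_2 ∨ x_3) = 1/7 ↔ 6/7 = 2/7
~(~x_3 ↔ (x_2 ∨ x_3)) = ~2/7 = 5/7
x_3 → x_2 = 6/7 → 0 = 1/7
~(x_3 → x_2) = ~1/7 = 6/7
~(~x_3 ↔ (x_2 ∨ x_3)) ∨ ~(x_3 → x_2) = 5/7 ∨ 6/7 = 6/7
x_3 ↔ x_1 = 6/7 ↔ 2/7 = 3/7
x_3 ∨ x_3 = 6/7 ∨ 6/7 = 6/7
(x_3 ↔ x_1) → (x_3 ∨ x_3) = 3/7 → 6/7 = 1
x_2 ∨ x_3 = 0 ∨ 6/7 = 6/7
x_3 ↔ x_2 = 6/7 ↔ 0 = 1/7
(x_2 ∨ x_3) → (x_3 ↔ x_2) = 6/7 → 1/7 = 2/7
((x_3 ↔ x_1) → (x_3 ∨ x_3)) ↔ ((x_2 ∨ x_3) → (x_3 ↔ x_2)) = 1 ↔ 2/7 = 2/7
(~(~x_3 ↔ (x_2 ∨ x_3)) ∨ ~(x_3 → x_2)) → (((x_3 ↔ x_1) → (x_3 ∨ x_3)) ↔ ((x_2 ∨ x_3) → (x_3 ↔ x_2))) = 6/7 → 2/7 = 3/7
((~~((x_1 → x_1) ↔ x_3) → ((((x_2 ↔ x_2) → x_3) ↔ (x_1 → x_3)) ↔ (x_2 ↔ ((x_2 → x_3) ↔ x_2)))) ↔ ~~(x_1 ↔ (x_2 ∨ x_2))) ↔ ((~(~x_3 ↔ (x_2 ∨ x_3)) ∨ ~(x_3 → x_2)) → (((x_3 ↔ x_1) → (x_3 ∨ x_3)) ↔ ((x_2 ∨ x_3) → (x_3 ↔ x_2)))) = 5/7 ↔ 3/7 = 5/7

5/7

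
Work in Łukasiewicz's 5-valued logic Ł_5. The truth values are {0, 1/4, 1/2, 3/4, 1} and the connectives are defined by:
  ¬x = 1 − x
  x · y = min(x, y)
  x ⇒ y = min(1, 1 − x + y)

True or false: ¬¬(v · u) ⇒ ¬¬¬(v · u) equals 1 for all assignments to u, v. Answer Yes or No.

No

Counterexample: take u = 3/4, v = 3/4.
v · u = 3/4 · 3/4 = 3/4
¬(v · u) = ¬3/4 = 1/4
¬¬(v · u) = ¬1/4 = 3/4
v · u = 3/4 · 3/4 = 3/4
¬(v · u) = ¬3/4 = 1/4
¬¬(v · u) = ¬1/4 = 3/4
¬¬¬(v · u) = ¬3/4 = 1/4
¬¬(v · u) ⇒ ¬¬¬(v · u) = 3/4 ⇒ 1/4 = 1/2
This gives 1/2 ≠ 1.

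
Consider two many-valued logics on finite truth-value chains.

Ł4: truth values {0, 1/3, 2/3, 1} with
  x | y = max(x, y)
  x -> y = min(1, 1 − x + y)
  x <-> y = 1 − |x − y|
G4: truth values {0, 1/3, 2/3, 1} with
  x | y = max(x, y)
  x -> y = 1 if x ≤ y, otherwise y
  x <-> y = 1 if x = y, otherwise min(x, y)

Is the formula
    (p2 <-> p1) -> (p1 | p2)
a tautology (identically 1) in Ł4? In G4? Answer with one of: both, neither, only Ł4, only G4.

In Ł4: at p1 = 0, p2 = 0 the value is 0 — not a tautology.
In G4: at p1 = 0, p2 = 0 the value is 0 — not a tautology.

neither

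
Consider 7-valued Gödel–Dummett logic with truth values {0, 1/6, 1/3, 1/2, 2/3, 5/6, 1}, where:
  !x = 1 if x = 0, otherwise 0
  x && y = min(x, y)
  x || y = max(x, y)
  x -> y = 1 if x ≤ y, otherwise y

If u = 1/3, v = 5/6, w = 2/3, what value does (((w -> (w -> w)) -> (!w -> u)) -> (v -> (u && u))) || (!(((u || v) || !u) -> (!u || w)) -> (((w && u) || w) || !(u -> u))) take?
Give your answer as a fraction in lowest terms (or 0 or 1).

w -> w = 2/3 -> 2/3 = 1
w -> (w -> w) = 2/3 -> 1 = 1
!w = !2/3 = 0
!w -> u = 0 -> 1/3 = 1
(w -> (w -> w)) -> (!w -> u) = 1 -> 1 = 1
u && u = 1/3 && 1/3 = 1/3
v -> (u && u) = 5/6 -> 1/3 = 1/3
((w -> (w -> w)) -> (!w -> u)) -> (v -> (u && u)) = 1 -> 1/3 = 1/3
u || v = 1/3 || 5/6 = 5/6
!u = !1/3 = 0
(u || v) || !u = 5/6 || 0 = 5/6
!u = !1/3 = 0
!u || w = 0 || 2/3 = 2/3
((u || v) || !u) -> (!u || w) = 5/6 -> 2/3 = 2/3
!(((u || v) || !u) -> (!u || w)) = !2/3 = 0
w && u = 2/3 && 1/3 = 1/3
(w && u) || w = 1/3 || 2/3 = 2/3
u -> u = 1/3 -> 1/3 = 1
!(u -> u) = !1 = 0
((w && u) || w) || !(u -> u) = 2/3 || 0 = 2/3
!(((u || v) || !u) -> (!u || w)) -> (((w && u) || w) || !(u -> u)) = 0 -> 2/3 = 1
(((w -> (w -> w)) -> (!w -> u)) -> (v -> (u && u))) || (!(((u || v) || !u) -> (!u || w)) -> (((w && u) || w) || !(u -> u))) = 1/3 || 1 = 1

1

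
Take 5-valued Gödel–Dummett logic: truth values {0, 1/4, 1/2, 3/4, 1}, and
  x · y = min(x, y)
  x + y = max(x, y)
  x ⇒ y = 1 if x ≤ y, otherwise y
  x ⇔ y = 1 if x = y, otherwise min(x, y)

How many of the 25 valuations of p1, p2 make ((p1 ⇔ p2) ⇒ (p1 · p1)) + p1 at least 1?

value 1: 21 assignments (counts)
value 3/4: 1 assignment
value 1/2: 1 assignment
value 1/4: 1 assignment
value 0: 1 assignment
So 21 of the 25 assignments meet the threshold.

21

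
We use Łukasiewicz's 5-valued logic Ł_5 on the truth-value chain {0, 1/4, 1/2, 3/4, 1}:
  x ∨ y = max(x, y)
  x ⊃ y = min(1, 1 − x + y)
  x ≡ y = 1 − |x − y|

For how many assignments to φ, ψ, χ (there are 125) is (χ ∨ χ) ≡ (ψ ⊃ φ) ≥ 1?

value 1: 25 assignments (counts)
value 3/4: 34 assignments
value 1/2: 28 assignments
value 1/4: 22 assignments
value 0: 16 assignments
So 25 of the 125 assignments meet the threshold.

25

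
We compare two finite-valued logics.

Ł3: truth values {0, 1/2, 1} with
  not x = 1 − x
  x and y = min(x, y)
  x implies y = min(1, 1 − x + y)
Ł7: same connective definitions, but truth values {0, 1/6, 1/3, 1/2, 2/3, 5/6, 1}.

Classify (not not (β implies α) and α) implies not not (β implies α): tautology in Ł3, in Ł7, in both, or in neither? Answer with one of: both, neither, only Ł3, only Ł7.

In Ł3: every assignment gives 1 — tautology.
In Ł7: every assignment gives 1 — tautology.

both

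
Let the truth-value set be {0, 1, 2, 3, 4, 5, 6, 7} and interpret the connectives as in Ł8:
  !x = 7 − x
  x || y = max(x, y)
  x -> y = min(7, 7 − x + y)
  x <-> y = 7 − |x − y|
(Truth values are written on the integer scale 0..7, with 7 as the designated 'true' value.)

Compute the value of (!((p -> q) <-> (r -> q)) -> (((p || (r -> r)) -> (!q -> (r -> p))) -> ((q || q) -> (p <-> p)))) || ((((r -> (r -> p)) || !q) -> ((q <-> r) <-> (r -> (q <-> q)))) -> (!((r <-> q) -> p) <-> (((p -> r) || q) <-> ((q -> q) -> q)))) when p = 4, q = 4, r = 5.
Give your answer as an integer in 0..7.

p -> q = 4 -> 4 = 7
r -> q = 5 -> 4 = 6
(p -> q) <-> (r -> q) = 7 <-> 6 = 6
!((p -> q) <-> (r -> q)) = !6 = 1
r -> r = 5 -> 5 = 7
p || (r -> r) = 4 || 7 = 7
!q = !4 = 3
r -> p = 5 -> 4 = 6
!q -> (r -> p) = 3 -> 6 = 7
(p || (r -> r)) -> (!q -> (r -> p)) = 7 -> 7 = 7
q || q = 4 || 4 = 4
p <-> p = 4 <-> 4 = 7
(q || q) -> (p <-> p) = 4 -> 7 = 7
((p || (r -> r)) -> (!q -> (r -> p))) -> ((q || q) -> (p <-> p)) = 7 -> 7 = 7
!((p -> q) <-> (r -> q)) -> (((p || (r -> r)) -> (!q -> (r -> p))) -> ((q || q) -> (p <-> p))) = 1 -> 7 = 7
r -> p = 5 -> 4 = 6
r -> (r -> p) = 5 -> 6 = 7
!q = !4 = 3
(r -> (r -> p)) || !q = 7 || 3 = 7
q <-> r = 4 <-> 5 = 6
q <-> q = 4 <-> 4 = 7
r -> (q <-> q) = 5 -> 7 = 7
(q <-> r) <-> (r -> (q <-> q)) = 6 <-> 7 = 6
((r -> (r -> p)) || !q) -> ((q <-> r) <-> (r -> (q <-> q))) = 7 -> 6 = 6
r <-> q = 5 <-> 4 = 6
(r <-> q) -> p = 6 -> 4 = 5
!((r <-> q) -> p) = !5 = 2
p -> r = 4 -> 5 = 7
(p -> r) || q = 7 || 4 = 7
q -> q = 4 -> 4 = 7
(q -> q) -> q = 7 -> 4 = 4
((p -> r) || q) <-> ((q -> q) -> q) = 7 <-> 4 = 4
!((r <-> q) -> p) <-> (((p -> r) || q) <-> ((q -> q) -> q)) = 2 <-> 4 = 5
(((r -> (r -> p)) || !q) -> ((q <-> r) <-> (r -> (q <-> q)))) -> (!((r <-> q) -> p) <-> (((p -> r) || q) <-> ((q -> q) -> q))) = 6 -> 5 = 6
(!((p -> q) <-> (r -> q)) -> (((p || (r -> r)) -> (!q -> (r -> p))) -> ((q || q) -> (p <-> p)))) || ((((r -> (r -> p)) || !q) -> ((q <-> r) <-> (r -> (q <-> q)))) -> (!((r <-> q) -> p) <-> (((p -> r) || q) <-> ((q -> q) -> q)))) = 7 || 6 = 7

7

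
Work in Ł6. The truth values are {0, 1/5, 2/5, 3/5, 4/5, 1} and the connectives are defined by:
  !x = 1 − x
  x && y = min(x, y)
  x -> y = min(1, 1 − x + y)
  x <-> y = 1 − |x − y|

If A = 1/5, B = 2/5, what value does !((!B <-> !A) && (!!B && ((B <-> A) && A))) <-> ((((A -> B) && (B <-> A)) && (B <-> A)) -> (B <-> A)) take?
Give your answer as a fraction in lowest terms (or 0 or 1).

4/5

!B = !2/5 = 3/5
!A = !1/5 = 4/5
!B <-> !A = 3/5 <-> 4/5 = 4/5
!B = !2/5 = 3/5
!!B = !3/5 = 2/5
B <-> A = 2/5 <-> 1/5 = 4/5
(B <-> A) && A = 4/5 && 1/5 = 1/5
!!B && ((B <-> A) && A) = 2/5 && 1/5 = 1/5
(!B <-> !A) && (!!B && ((B <-> A) && A)) = 4/5 && 1/5 = 1/5
!((!B <-> !A) && (!!B && ((B <-> A) && A))) = !1/5 = 4/5
A -> B = 1/5 -> 2/5 = 1
B <-> A = 2/5 <-> 1/5 = 4/5
(A -> B) && (B <-> A) = 1 && 4/5 = 4/5
B <-> A = 2/5 <-> 1/5 = 4/5
((A -> B) && (B <-> A)) && (B <-> A) = 4/5 && 4/5 = 4/5
B <-> A = 2/5 <-> 1/5 = 4/5
(((A -> B) && (B <-> A)) && (B <-> A)) -> (B <-> A) = 4/5 -> 4/5 = 1
!((!B <-> !A) && (!!B && ((B <-> A) && A))) <-> ((((A -> B) && (B <-> A)) && (B <-> A)) -> (B <-> A)) = 4/5 <-> 1 = 4/5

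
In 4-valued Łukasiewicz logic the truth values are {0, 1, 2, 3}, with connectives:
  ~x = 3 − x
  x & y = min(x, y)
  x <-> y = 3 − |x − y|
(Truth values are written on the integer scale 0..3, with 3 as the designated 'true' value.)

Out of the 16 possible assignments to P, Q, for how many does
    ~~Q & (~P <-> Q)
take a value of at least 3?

1

P = 0, Q = 0 ↦ 0  <
P = 0, Q = 1 ↦ 1  <
P = 0, Q = 2 ↦ 2  <
P = 0, Q = 3 ↦ 3  ≥
P = 1, Q = 0 ↦ 0  <
P = 1, Q = 1 ↦ 1  <
P = 1, Q = 2 ↦ 2  <
P = 1, Q = 3 ↦ 2  <
P = 2, Q = 0 ↦ 0  <
P = 2, Q = 1 ↦ 1  <
P = 2, Q = 2 ↦ 2  <
P = 2, Q = 3 ↦ 1  <
P = 3, Q = 0 ↦ 0  <
P = 3, Q = 1 ↦ 1  <
P = 3, Q = 2 ↦ 1  <
P = 3, Q = 3 ↦ 0  <
So 1 of the 16 assignments meets the threshold.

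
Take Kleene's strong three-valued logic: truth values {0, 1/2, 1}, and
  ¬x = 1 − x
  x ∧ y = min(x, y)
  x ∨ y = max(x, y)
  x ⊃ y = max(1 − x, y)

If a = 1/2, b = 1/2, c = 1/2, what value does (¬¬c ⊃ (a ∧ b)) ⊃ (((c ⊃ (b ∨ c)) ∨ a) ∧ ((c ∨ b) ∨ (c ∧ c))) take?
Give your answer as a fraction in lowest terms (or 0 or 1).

1/2

¬c = ¬1/2 = 1/2
¬¬c = ¬1/2 = 1/2
a ∧ b = 1/2 ∧ 1/2 = 1/2
¬¬c ⊃ (a ∧ b) = 1/2 ⊃ 1/2 = 1/2
b ∨ c = 1/2 ∨ 1/2 = 1/2
c ⊃ (b ∨ c) = 1/2 ⊃ 1/2 = 1/2
(c ⊃ (b ∨ c)) ∨ a = 1/2 ∨ 1/2 = 1/2
c ∨ b = 1/2 ∨ 1/2 = 1/2
c ∧ c = 1/2 ∧ 1/2 = 1/2
(c ∨ b) ∨ (c ∧ c) = 1/2 ∨ 1/2 = 1/2
((c ⊃ (b ∨ c)) ∨ a) ∧ ((c ∨ b) ∨ (c ∧ c)) = 1/2 ∧ 1/2 = 1/2
(¬¬c ⊃ (a ∧ b)) ⊃ (((c ⊃ (b ∨ c)) ∨ a) ∧ ((c ∨ b) ∨ (c ∧ c))) = 1/2 ⊃ 1/2 = 1/2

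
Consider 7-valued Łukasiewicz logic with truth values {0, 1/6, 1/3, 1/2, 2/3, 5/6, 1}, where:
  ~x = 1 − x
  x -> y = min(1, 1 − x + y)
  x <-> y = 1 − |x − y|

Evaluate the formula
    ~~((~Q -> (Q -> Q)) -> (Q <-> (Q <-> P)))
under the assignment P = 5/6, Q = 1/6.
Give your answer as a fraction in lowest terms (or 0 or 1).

~Q = ~1/6 = 5/6
Q -> Q = 1/6 -> 1/6 = 1
~Q -> (Q -> Q) = 5/6 -> 1 = 1
Q <-> P = 1/6 <-> 5/6 = 1/3
Q <-> (Q <-> P) = 1/6 <-> 1/3 = 5/6
(~Q -> (Q -> Q)) -> (Q <-> (Q <-> P)) = 1 -> 5/6 = 5/6
~((~Q -> (Q -> Q)) -> (Q <-> (Q <-> P))) = ~5/6 = 1/6
~~((~Q -> (Q -> Q)) -> (Q <-> (Q <-> P))) = ~1/6 = 5/6

5/6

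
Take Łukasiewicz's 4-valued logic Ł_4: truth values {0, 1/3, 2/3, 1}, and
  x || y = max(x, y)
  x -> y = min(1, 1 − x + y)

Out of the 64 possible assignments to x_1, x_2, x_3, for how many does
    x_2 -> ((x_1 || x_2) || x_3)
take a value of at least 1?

64

value 1: 64 assignments (counts)
So 64 of the 64 assignments meet the threshold.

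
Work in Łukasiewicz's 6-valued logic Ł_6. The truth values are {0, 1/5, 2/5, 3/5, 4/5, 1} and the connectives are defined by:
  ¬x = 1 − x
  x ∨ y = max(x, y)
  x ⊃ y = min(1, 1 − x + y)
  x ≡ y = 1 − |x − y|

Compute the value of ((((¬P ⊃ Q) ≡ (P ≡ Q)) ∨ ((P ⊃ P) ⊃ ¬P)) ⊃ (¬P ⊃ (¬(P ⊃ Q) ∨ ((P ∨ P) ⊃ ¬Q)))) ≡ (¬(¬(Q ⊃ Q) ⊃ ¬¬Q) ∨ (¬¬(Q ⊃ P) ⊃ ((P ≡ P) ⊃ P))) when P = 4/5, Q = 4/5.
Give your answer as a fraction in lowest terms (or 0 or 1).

4/5

¬P = ¬4/5 = 1/5
¬P ⊃ Q = 1/5 ⊃ 4/5 = 1
P ≡ Q = 4/5 ≡ 4/5 = 1
(¬P ⊃ Q) ≡ (P ≡ Q) = 1 ≡ 1 = 1
P ⊃ P = 4/5 ⊃ 4/5 = 1
¬P = ¬4/5 = 1/5
(P ⊃ P) ⊃ ¬P = 1 ⊃ 1/5 = 1/5
((¬P ⊃ Q) ≡ (P ≡ Q)) ∨ ((P ⊃ P) ⊃ ¬P) = 1 ∨ 1/5 = 1
¬P = ¬4/5 = 1/5
P ⊃ Q = 4/5 ⊃ 4/5 = 1
¬(P ⊃ Q) = ¬1 = 0
P ∨ P = 4/5 ∨ 4/5 = 4/5
¬Q = ¬4/5 = 1/5
(P ∨ P) ⊃ ¬Q = 4/5 ⊃ 1/5 = 2/5
¬(P ⊃ Q) ∨ ((P ∨ P) ⊃ ¬Q) = 0 ∨ 2/5 = 2/5
¬P ⊃ (¬(P ⊃ Q) ∨ ((P ∨ P) ⊃ ¬Q)) = 1/5 ⊃ 2/5 = 1
(((¬P ⊃ Q) ≡ (P ≡ Q)) ∨ ((P ⊃ P) ⊃ ¬P)) ⊃ (¬P ⊃ (¬(P ⊃ Q) ∨ ((P ∨ P) ⊃ ¬Q))) = 1 ⊃ 1 = 1
Q ⊃ Q = 4/5 ⊃ 4/5 = 1
¬(Q ⊃ Q) = ¬1 = 0
¬Q = ¬4/5 = 1/5
¬¬Q = ¬1/5 = 4/5
¬(Q ⊃ Q) ⊃ ¬¬Q = 0 ⊃ 4/5 = 1
¬(¬(Q ⊃ Q) ⊃ ¬¬Q) = ¬1 = 0
Q ⊃ P = 4/5 ⊃ 4/5 = 1
¬(Q ⊃ P) = ¬1 = 0
¬¬(Q ⊃ P) = ¬0 = 1
P ≡ P = 4/5 ≡ 4/5 = 1
(P ≡ P) ⊃ P = 1 ⊃ 4/5 = 4/5
¬¬(Q ⊃ P) ⊃ ((P ≡ P) ⊃ P) = 1 ⊃ 4/5 = 4/5
¬(¬(Q ⊃ Q) ⊃ ¬¬Q) ∨ (¬¬(Q ⊃ P) ⊃ ((P ≡ P) ⊃ P)) = 0 ∨ 4/5 = 4/5
((((¬P ⊃ Q) ≡ (P ≡ Q)) ∨ ((P ⊃ P) ⊃ ¬P)) ⊃ (¬P ⊃ (¬(P ⊃ Q) ∨ ((P ∨ P) ⊃ ¬Q)))) ≡ (¬(¬(Q ⊃ Q) ⊃ ¬¬Q) ∨ (¬¬(Q ⊃ P) ⊃ ((P ≡ P) ⊃ P))) = 1 ≡ 4/5 = 4/5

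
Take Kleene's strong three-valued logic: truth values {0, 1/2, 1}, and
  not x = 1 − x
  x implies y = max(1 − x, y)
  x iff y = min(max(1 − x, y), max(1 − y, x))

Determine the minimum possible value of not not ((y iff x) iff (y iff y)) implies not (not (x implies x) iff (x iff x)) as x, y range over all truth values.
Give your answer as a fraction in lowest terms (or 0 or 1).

Take x = 1/2, y = 0:
y iff x = 0 iff 1/2 = 1/2
y iff y = 0 iff 0 = 1
(y iff x) iff (y iff y) = 1/2 iff 1 = 1/2
not ((y iff x) iff (y iff y)) = not 1/2 = 1/2
not not ((y iff x) iff (y iff y)) = not 1/2 = 1/2
x implies x = 1/2 implies 1/2 = 1/2
not (x implies x) = not 1/2 = 1/2
x iff x = 1/2 iff 1/2 = 1/2
not (x implies x) iff (x iff x) = 1/2 iff 1/2 = 1/2
not (not (x implies x) iff (x iff x)) = not 1/2 = 1/2
not not ((y iff x) iff (y iff y)) implies not (not (x implies x) iff (x iff x)) = 1/2 implies 1/2 = 1/2
No assignment yields a value below 1/2, so this is the minimum.

1/2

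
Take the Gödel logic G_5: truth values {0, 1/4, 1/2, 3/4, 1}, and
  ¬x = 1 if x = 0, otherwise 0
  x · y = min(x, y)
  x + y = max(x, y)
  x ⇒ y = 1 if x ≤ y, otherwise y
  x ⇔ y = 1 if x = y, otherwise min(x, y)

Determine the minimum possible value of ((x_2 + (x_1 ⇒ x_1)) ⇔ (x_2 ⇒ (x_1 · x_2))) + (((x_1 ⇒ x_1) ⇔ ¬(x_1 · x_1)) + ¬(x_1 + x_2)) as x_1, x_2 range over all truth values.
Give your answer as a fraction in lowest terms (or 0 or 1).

1/4

Take x_1 = 1/4, x_2 = 1/2:
x_1 ⇒ x_1 = 1/4 ⇒ 1/4 = 1
x_2 + (x_1 ⇒ x_1) = 1/2 + 1 = 1
x_1 · x_2 = 1/4 · 1/2 = 1/4
x_2 ⇒ (x_1 · x_2) = 1/2 ⇒ 1/4 = 1/4
(x_2 + (x_1 ⇒ x_1)) ⇔ (x_2 ⇒ (x_1 · x_2)) = 1 ⇔ 1/4 = 1/4
x_1 ⇒ x_1 = 1/4 ⇒ 1/4 = 1
x_1 · x_1 = 1/4 · 1/4 = 1/4
¬(x_1 · x_1) = ¬1/4 = 0
(x_1 ⇒ x_1) ⇔ ¬(x_1 · x_1) = 1 ⇔ 0 = 0
x_1 + x_2 = 1/4 + 1/2 = 1/2
¬(x_1 + x_2) = ¬1/2 = 0
((x_1 ⇒ x_1) ⇔ ¬(x_1 · x_1)) + ¬(x_1 + x_2) = 0 + 0 = 0
((x_2 + (x_1 ⇒ x_1)) ⇔ (x_2 ⇒ (x_1 · x_2))) + (((x_1 ⇒ x_1) ⇔ ¬(x_1 · x_1)) + ¬(x_1 + x_2)) = 1/4 + 0 = 1/4
No assignment yields a value below 1/4, so this is the minimum.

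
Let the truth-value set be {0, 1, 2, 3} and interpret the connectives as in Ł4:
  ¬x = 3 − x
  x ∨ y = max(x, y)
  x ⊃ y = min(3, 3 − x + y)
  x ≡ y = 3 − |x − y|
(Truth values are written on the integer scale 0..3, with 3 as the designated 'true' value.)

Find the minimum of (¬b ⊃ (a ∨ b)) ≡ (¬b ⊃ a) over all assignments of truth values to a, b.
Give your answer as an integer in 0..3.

2

Take a = 0, b = 1:
¬b = ¬1 = 2
a ∨ b = 0 ∨ 1 = 1
¬b ⊃ (a ∨ b) = 2 ⊃ 1 = 2
¬b = ¬1 = 2
¬b ⊃ a = 2 ⊃ 0 = 1
(¬b ⊃ (a ∨ b)) ≡ (¬b ⊃ a) = 2 ≡ 1 = 2
No assignment yields a value below 2, so this is the minimum.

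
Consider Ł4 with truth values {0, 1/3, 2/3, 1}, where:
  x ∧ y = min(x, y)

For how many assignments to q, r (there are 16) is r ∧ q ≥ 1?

q = 0, r = 0 ↦ 0  <
q = 0, r = 1/3 ↦ 0  <
q = 0, r = 2/3 ↦ 0  <
q = 0, r = 1 ↦ 0  <
q = 1/3, r = 0 ↦ 0  <
q = 1/3, r = 1/3 ↦ 1/3  <
q = 1/3, r = 2/3 ↦ 1/3  <
q = 1/3, r = 1 ↦ 1/3  <
q = 2/3, r = 0 ↦ 0  <
q = 2/3, r = 1/3 ↦ 1/3  <
q = 2/3, r = 2/3 ↦ 2/3  <
q = 2/3, r = 1 ↦ 2/3  <
q = 1, r = 0 ↦ 0  <
q = 1, r = 1/3 ↦ 1/3  <
q = 1, r = 2/3 ↦ 2/3  <
q = 1, r = 1 ↦ 1  ≥
So 1 of the 16 assignments meets the threshold.

1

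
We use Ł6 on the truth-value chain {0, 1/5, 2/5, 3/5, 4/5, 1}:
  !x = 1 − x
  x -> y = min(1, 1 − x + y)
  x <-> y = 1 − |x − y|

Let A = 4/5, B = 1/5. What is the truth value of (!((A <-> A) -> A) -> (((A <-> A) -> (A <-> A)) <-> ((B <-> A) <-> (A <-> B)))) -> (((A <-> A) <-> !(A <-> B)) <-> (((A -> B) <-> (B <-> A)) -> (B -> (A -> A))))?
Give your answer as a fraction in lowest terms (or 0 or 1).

3/5

A <-> A = 4/5 <-> 4/5 = 1
(A <-> A) -> A = 1 -> 4/5 = 4/5
!((A <-> A) -> A) = !4/5 = 1/5
A <-> A = 4/5 <-> 4/5 = 1
A <-> A = 4/5 <-> 4/5 = 1
(A <-> A) -> (A <-> A) = 1 -> 1 = 1
B <-> A = 1/5 <-> 4/5 = 2/5
A <-> B = 4/5 <-> 1/5 = 2/5
(B <-> A) <-> (A <-> B) = 2/5 <-> 2/5 = 1
((A <-> A) -> (A <-> A)) <-> ((B <-> A) <-> (A <-> B)) = 1 <-> 1 = 1
!((A <-> A) -> A) -> (((A <-> A) -> (A <-> A)) <-> ((B <-> A) <-> (A <-> B))) = 1/5 -> 1 = 1
A <-> A = 4/5 <-> 4/5 = 1
A <-> B = 4/5 <-> 1/5 = 2/5
!(A <-> B) = !2/5 = 3/5
(A <-> A) <-> !(A <-> B) = 1 <-> 3/5 = 3/5
A -> B = 4/5 -> 1/5 = 2/5
B <-> A = 1/5 <-> 4/5 = 2/5
(A -> B) <-> (B <-> A) = 2/5 <-> 2/5 = 1
A -> A = 4/5 -> 4/5 = 1
B -> (A -> A) = 1/5 -> 1 = 1
((A -> B) <-> (B <-> A)) -> (B -> (A -> A)) = 1 -> 1 = 1
((A <-> A) <-> !(A <-> B)) <-> (((A -> B) <-> (B <-> A)) -> (B -> (A -> A))) = 3/5 <-> 1 = 3/5
(!((A <-> A) -> A) -> (((A <-> A) -> (A <-> A)) <-> ((B <-> A) <-> (A <-> B)))) -> (((A <-> A) <-> !(A <-> B)) <-> (((A -> B) <-> (B <-> A)) -> (B -> (A -> A)))) = 1 -> 3/5 = 3/5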